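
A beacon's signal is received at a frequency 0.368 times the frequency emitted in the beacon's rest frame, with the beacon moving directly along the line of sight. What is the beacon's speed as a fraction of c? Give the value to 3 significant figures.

β ≈ 0.761

f_obs/f_src = √((1−β)/(1+β)) = 0.368  ⇒  (1−β)/(1+β) = 0.13542
β = |1 − D²|/(1 + D²) = |1 − 0.13542|/(1 + 0.13542) = 0.761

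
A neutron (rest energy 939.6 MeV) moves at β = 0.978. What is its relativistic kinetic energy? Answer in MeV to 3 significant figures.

K ≈ 3560 MeV

γ = 1/√(1 − 0.978²) = 4.7938
K = (γ − 1)m₀c² = (4.7938 − 1) × 939.6 MeV = 3.7938 × 939.6 MeV = 3560 MeV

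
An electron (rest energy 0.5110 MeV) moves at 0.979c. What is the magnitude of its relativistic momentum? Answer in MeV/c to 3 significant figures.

p ≈ 2.45 MeV/c

γ = 1/√(1 − 0.979²) = 4.9053
p = γβm₀c = 4.9053 × 0.979 × 0.5110 MeV/c = 2.45 MeV/c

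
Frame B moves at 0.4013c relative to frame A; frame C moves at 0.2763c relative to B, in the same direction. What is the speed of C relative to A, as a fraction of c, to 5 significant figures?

Compose boost 2: (0.2763 + 0.4013)/(1 + 0.2763×0.4013) = 0.67760/1.110879 = 0.60997

u ≈ 0.60997c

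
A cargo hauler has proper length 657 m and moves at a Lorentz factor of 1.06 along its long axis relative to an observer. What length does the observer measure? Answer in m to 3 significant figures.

γ = 1.06 (given)
Length contraction: L = L₀/γ = 657/1.06 = 620 m

L ≈ 620 m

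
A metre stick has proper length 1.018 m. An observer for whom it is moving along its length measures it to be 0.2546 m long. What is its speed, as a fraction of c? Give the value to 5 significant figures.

β ≈ 0.96822

γ = L₀/L = 1.018/0.2546 = 3.998429
β = √(1 − 1/γ²) = 0.96822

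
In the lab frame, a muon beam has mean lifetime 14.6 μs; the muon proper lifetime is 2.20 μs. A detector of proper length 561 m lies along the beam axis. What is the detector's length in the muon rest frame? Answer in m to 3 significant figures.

L ≈ 84.5 m

Time dilation ⇒ γ = Δt/τ₀ = 14.6/2.20 = 6.6364
Length contraction: L = L₀/γ = 561/6.6364 = 84.5 m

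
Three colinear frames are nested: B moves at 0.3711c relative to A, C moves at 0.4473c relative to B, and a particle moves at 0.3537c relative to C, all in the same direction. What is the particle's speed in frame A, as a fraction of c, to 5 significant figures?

u ≈ 0.84565c

Compose boost 2: (0.4473 + 0.3711)/(1 + 0.4473×0.3711) = 0.81840/1.165993 = 0.7018910
Compose boost 3: (0.3537 + 0.7018910)/(1 + 0.3537×0.7018910) = 1.055591/1.248259 = 0.84565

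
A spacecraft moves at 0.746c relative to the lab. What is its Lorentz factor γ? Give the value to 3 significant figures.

γ ≈ 1.50

γ = 1/√(1 − β²) = 1/√(1 − 0.746²) = 1/√(0.44348) = 1.50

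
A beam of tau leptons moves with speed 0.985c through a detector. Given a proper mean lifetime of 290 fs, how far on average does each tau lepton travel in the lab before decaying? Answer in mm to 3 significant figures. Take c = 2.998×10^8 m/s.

d ≈ 0.496 mm

γ = 1/√(1 − 0.985²) = 5.7953
Dilated lifetime: Δt = γτ₀ = 5.7953 × 290 fs = 1680.6 fs
d = vΔt = 0.985c × 1680.6 fs = 2.9530×10^8 m/s × 1.6806×10^-12 s = 0.496 mm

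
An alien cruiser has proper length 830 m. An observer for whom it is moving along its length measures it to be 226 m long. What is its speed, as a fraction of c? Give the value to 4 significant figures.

β ≈ 0.9622

γ = L₀/L = 830/226 = 3.67257
β = √(1 − 1/γ²) = 0.9622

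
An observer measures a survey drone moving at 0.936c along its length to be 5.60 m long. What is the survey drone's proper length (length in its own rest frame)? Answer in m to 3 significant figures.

γ = 1/√(1 − 0.936²) = 2.8409
L₀ = γL = 2.8409 × 5.60 = 15.9 m

L₀ ≈ 15.9 m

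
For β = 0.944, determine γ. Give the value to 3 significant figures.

γ = 1/√(1 − β²) = 1/√(1 − 0.944²) = 1/√(0.10886) = 3.03

γ ≈ 3.03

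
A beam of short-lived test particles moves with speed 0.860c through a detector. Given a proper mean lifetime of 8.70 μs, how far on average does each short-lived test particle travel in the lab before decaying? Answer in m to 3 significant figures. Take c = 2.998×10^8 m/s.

γ = 1/√(1 − 0.860²) = 1.9597
Dilated lifetime: Δt = γτ₀ = 1.9597 × 8.70 μs = 17.049 μs
d = vΔt = 0.860c × 17.049 μs = 2.5783×10^8 m/s × 1.7049×10^-5 s = 4400 m

d ≈ 4400 m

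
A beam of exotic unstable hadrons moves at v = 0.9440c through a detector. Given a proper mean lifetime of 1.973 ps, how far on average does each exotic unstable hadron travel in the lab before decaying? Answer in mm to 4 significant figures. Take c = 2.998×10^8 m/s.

γ = 1/√(1 − 0.9440²) = 3.03080
Dilated lifetime: Δt = γτ₀ = 3.03080 × 1.973 ps = 5.97978 ps
d = vΔt = 0.9440c × 5.97978 ps = 2.83011×10^8 m/s × 5.97978×10^-12 s = 1.692 mm

d ≈ 1.692 mm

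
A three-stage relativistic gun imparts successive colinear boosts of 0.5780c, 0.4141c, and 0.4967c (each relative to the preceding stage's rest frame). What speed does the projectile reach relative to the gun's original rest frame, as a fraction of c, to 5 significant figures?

Compose boost 2: (0.4141 + 0.5780)/(1 + 0.4141×0.5780) = 0.99210/1.239350 = 0.8005004
Compose boost 3: (0.4967 + 0.8005004)/(1 + 0.4967×0.8005004) = 1.297200/1.397609 = 0.92816

u ≈ 0.92816c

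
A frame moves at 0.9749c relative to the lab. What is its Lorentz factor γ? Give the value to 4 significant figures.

γ ≈ 4.491

γ = 1/√(1 − β²) = 1/√(1 − 0.9749²) = 1/√(0.0495700) = 4.491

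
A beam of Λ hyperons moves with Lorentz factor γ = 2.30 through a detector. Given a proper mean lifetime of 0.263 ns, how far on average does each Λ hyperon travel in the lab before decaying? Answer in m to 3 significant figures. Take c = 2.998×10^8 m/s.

β = √(1 − 1/γ²) = √(1 − 1/2.30²) = 0.90054
Dilated lifetime: Δt = γτ₀ = 2.30 × 0.263 ns = 0.60490 ns
d = vΔt = 0.90054c × 0.60490 ns = 2.6998×10^8 m/s × 6.0490×10^-10 s = 0.163 m

d ≈ 0.163 m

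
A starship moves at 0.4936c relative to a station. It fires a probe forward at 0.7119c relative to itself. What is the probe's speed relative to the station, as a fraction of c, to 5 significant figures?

u ≈ 0.89204c

Relativistic velocity addition: u = (u' + v)/(1 + u'v/c²)
= (0.7119 + 0.4936)/(1 + 0.7119×0.4936) = 1.2055/1.351394 = 0.89204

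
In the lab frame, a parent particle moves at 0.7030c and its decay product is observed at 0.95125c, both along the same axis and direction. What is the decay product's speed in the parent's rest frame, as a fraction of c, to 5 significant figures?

Inverse velocity addition: u' = (u − v)/(1 − uv/c²)
= (0.95125 − 0.7030)/(1 − 0.95125×0.7030) = 0.24825/0.3312713 = 0.74939

u' ≈ 0.74939c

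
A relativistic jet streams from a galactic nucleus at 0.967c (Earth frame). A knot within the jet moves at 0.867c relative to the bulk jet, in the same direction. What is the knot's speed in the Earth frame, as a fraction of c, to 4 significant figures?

Relativistic velocity addition: u = (u' + v)/(1 + u'v/c²)
= (0.867 + 0.967)/(1 + 0.867×0.967) = 1.834/1.83839 = 0.9976

u ≈ 0.9976c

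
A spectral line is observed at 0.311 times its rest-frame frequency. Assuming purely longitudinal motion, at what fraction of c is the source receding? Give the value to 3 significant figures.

β ≈ 0.824

f_obs/f_src = √((1−β)/(1+β)) = 0.311  ⇒  (1−β)/(1+β) = 0.096721
β = |1 − D²|/(1 + D²) = |1 − 0.096721|/(1 + 0.096721) = 0.824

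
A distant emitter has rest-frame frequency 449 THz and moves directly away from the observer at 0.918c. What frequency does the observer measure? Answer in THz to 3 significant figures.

Relativistic Doppler: f_obs = f_src √((1−β)/(1+β))
= 449 × √(0.082000/1.9180) = 449 × 0.20677 = 92.8 THz

f_obs ≈ 92.8 THz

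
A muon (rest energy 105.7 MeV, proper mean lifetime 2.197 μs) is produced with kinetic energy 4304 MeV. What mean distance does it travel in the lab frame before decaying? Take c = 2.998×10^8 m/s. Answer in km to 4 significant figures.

d ≈ 27.47 km

γ = 1 + K/(m₀c²) = 1 + 4304/105.7 = 41.7190
β = √(1 − 1/γ²) = 0.999713
Dilated lifetime: γτ₀ = 41.7190 × 2.197 μs = 91.6567 μs
d = βc·γτ₀ = 0.999713 × (2.998×10^8 m/s) × 9.16567×10^-5 s = 27.47 km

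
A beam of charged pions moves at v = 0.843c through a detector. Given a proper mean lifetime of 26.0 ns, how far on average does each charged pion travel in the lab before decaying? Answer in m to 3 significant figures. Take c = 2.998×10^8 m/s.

d ≈ 12.2 m

γ = 1/√(1 − 0.843²) = 1.8590
Dilated lifetime: Δt = γτ₀ = 1.8590 × 26.0 ns = 48.335 ns
d = vΔt = 0.843c × 48.335 ns = 2.5273×10^8 m/s × 4.8335×10^-8 s = 12.2 m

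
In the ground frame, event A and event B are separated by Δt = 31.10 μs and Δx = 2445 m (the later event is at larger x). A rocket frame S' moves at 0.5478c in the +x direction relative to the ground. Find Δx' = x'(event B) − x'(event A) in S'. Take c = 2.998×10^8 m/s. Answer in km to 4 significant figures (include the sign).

γ = 1/√(1 − 0.5478²) = 1.19530
Δx' = γ(Δx − vΔt) = 1.19530 × (2445 m − 0.5478×(2.998×10^8 m/s)×31.10×10^-6 s)
= 1.19530 × (-2662.57 m) = -3.183 km

Δx' ≈ -3.183 km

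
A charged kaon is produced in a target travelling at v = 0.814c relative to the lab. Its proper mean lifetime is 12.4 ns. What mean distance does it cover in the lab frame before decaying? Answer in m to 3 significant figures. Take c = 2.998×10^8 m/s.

γ = 1/√(1 − 0.814²) = 1.7216
Dilated lifetime: Δt = γτ₀ = 1.7216 × 12.4 ns = 21.347 ns
d = vΔt = 0.814c × 21.347 ns = 2.4404×10^8 m/s × 2.1347×10^-8 s = 5.21 m

d ≈ 5.21 m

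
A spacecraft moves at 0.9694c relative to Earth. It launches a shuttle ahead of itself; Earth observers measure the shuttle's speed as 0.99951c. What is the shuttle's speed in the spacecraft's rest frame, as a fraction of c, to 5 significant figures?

Inverse velocity addition: u' = (u − v)/(1 − uv/c²)
= (0.99951 − 0.9694)/(1 − 0.99951×0.9694) = 0.030110/0.03107501 = 0.96895

u' ≈ 0.96895c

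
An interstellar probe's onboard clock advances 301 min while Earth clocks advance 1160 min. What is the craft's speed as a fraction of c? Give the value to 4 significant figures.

γ = Δt/τ₀ = 1160/301 = 3.85382
β = √(1 − 1/γ²) = √(1 − 1/3.85382²) = 0.9657

β ≈ 0.9657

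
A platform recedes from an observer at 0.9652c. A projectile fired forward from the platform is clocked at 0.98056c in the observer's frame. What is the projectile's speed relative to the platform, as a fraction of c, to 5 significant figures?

Inverse velocity addition: u' = (u − v)/(1 − uv/c²)
= (0.98056 − 0.9652)/(1 − 0.98056×0.9652) = 0.015360/0.05356349 = 0.28676

u' ≈ 0.28676c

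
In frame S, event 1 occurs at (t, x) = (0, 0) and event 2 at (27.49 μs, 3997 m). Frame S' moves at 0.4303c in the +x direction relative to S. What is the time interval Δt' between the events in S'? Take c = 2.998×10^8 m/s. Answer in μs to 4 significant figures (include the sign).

Δt' ≈ 24.10 μs

γ = 1/√(1 − 0.4303²) = 1.10780
Δt' = γ(Δt − vΔx/c²) = 1.10780 × (27.49 μs − 0.4303×3997 m / (2.998×10^8 m/s))
= 1.10780 × (21.7531 μs) = 24.10 μs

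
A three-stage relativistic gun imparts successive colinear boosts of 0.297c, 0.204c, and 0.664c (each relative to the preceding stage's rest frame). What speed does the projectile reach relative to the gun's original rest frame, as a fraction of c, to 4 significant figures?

u ≈ 0.8650c

Compose boost 2: (0.204 + 0.297)/(1 + 0.204×0.297) = 0.5010/1.06059 = 0.472379
Compose boost 3: (0.664 + 0.472379)/(1 + 0.664×0.472379) = 1.13638/1.31366 = 0.8650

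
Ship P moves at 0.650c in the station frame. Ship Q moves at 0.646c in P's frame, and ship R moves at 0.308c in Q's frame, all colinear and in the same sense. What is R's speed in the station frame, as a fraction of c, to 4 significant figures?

Compose boost 2: (0.646 + 0.650)/(1 + 0.646×0.650) = 1.296/1.41990 = 0.912740
Compose boost 3: (0.308 + 0.912740)/(1 + 0.308×0.912740) = 1.22074/1.28112 = 0.9529

u ≈ 0.9529c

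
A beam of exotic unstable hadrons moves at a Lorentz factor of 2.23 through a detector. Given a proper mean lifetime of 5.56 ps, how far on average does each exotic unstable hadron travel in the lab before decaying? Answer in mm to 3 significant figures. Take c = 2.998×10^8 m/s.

d ≈ 3.32 mm

β = √(1 − 1/γ²) = √(1 − 1/2.23²) = 0.89382
Dilated lifetime: Δt = γτ₀ = 2.23 × 5.56 ps = 12.399 ps
d = vΔt = 0.89382c × 12.399 ps = 2.6797×10^8 m/s × 1.2399×10^-11 s = 3.32 mm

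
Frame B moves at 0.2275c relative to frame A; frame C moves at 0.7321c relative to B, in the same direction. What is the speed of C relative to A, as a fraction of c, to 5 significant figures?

Compose boost 2: (0.7321 + 0.2275)/(1 + 0.7321×0.2275) = 0.95960/1.166553 = 0.82259

u ≈ 0.82259c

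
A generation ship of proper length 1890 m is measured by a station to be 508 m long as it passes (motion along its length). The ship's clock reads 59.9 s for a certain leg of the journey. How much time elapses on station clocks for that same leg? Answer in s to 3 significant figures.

Δt ≈ 223 s

Length contraction ⇒ γ = L₀/L = 1890/508 = 3.7205
Time dilation: Δt = γτ₀ = 3.7205 × 59.9 s = 223 s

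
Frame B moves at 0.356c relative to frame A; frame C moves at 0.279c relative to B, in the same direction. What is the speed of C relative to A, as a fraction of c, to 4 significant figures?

u ≈ 0.5776c

Compose boost 2: (0.279 + 0.356)/(1 + 0.279×0.356) = 0.6350/1.09932 = 0.5776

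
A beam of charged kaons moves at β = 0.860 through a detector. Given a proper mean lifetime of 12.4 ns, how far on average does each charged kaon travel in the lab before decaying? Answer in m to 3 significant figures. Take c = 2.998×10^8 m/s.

γ = 1/√(1 − 0.860²) = 1.9597
Dilated lifetime: Δt = γτ₀ = 1.9597 × 12.4 ns = 24.300 ns
d = vΔt = 0.860c × 24.300 ns = 2.5783×10^8 m/s × 2.4300×10^-8 s = 6.27 m

d ≈ 6.27 m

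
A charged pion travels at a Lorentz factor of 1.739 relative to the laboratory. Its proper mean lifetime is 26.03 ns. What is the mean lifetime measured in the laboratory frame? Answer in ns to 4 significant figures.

Δt ≈ 45.27 ns

γ = 1.739 (given)
Time dilation: Δt = γτ₀ = 1.739 × 26.03 ns = 45.27 ns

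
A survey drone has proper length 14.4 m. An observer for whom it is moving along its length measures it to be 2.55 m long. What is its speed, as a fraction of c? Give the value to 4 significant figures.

γ = L₀/L = 14.4/2.55 = 5.64706
β = √(1 − 1/γ²) = 0.9842

β ≈ 0.9842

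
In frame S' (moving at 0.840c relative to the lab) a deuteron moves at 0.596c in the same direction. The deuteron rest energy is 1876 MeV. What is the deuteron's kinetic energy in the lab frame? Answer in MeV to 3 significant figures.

K ≈ 4590 MeV

u_lab = (0.596 + 0.840)/(1 + 0.596×0.840) = 0.956925
γ = 1/√(1 − 0.956925²) = 3.4443
K = (γ − 1)m₀c² = (3.4443 − 1) × 1876 = 2.4443 × 1876 = 4590 MeV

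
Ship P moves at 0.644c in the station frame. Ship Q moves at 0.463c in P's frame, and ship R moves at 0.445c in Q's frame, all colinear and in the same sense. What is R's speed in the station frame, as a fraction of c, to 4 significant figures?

Compose boost 2: (0.463 + 0.644)/(1 + 0.463×0.644) = 1.107/1.29817 = 0.852738
Compose boost 3: (0.445 + 0.852738)/(1 + 0.445×0.852738) = 1.29774/1.37947 = 0.9408

u ≈ 0.9408c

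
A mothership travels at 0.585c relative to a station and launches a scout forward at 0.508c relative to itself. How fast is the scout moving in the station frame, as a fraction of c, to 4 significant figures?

u ≈ 0.8426c

Compose boost 2: (0.508 + 0.585)/(1 + 0.508×0.585) = 1.093/1.29718 = 0.8426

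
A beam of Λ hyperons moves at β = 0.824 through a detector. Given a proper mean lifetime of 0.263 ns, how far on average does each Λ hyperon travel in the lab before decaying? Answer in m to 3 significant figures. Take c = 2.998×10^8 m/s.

γ = 1/√(1 − 0.824²) = 1.7649
Dilated lifetime: Δt = γτ₀ = 1.7649 × 0.263 ns = 0.46418 ns
d = vΔt = 0.824c × 0.46418 ns = 2.4704×10^8 m/s × 4.6418×10^-10 s = 0.115 m

d ≈ 0.115 m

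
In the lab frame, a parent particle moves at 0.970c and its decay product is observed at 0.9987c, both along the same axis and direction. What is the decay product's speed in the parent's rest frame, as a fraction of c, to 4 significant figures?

u' ≈ 0.9181c

Inverse velocity addition: u' = (u − v)/(1 − uv/c²)
= (0.9987 − 0.970)/(1 − 0.9987×0.970) = 0.02870/0.0312610 = 0.9181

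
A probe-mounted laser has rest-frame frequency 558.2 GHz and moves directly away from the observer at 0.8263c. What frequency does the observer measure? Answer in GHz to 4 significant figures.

f_obs ≈ 172.1 GHz

Relativistic Doppler: f_obs = f_src √((1−β)/(1+β))
= 558.2 × √(0.173700/1.82630) = 558.2 × 0.308400 = 172.1 GHz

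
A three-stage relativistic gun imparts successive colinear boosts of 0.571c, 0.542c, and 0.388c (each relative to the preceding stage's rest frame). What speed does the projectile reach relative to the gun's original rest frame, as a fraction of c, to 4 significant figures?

u ≈ 0.9309c

Compose boost 2: (0.542 + 0.571)/(1 + 0.542×0.571) = 1.113/1.30948 = 0.849954
Compose boost 3: (0.388 + 0.849954)/(1 + 0.388×0.849954) = 1.23795/1.32978 = 0.9309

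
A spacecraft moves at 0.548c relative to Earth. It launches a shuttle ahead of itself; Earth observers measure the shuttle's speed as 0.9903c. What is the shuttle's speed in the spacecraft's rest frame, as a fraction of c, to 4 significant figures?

u' ≈ 0.9672c

Inverse velocity addition: u' = (u − v)/(1 − uv/c²)
= (0.9903 − 0.548)/(1 − 0.9903×0.548) = 0.4423/0.457316 = 0.9672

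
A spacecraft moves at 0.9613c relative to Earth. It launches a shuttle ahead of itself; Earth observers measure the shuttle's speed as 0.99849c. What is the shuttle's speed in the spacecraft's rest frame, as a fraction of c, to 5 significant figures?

Inverse velocity addition: u' = (u − v)/(1 − uv/c²)
= (0.99849 − 0.9613)/(1 − 0.99849×0.9613) = 0.037190/0.04015156 = 0.92624

u' ≈ 0.92624c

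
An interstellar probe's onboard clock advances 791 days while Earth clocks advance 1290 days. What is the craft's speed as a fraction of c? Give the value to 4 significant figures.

β ≈ 0.7899

γ = Δt/τ₀ = 1290/791 = 1.63085
β = √(1 − 1/γ²) = √(1 − 1/1.63085²) = 0.7899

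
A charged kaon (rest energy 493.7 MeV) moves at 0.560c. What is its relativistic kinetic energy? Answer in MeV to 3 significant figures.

K ≈ 102 MeV

γ = 1/√(1 − 0.560²) = 1.2070
K = (γ − 1)m₀c² = (1.2070 − 1) × 493.7 MeV = 0.20701 × 493.7 MeV = 102 MeV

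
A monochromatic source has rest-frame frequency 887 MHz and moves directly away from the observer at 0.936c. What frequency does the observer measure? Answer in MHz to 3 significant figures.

Relativistic Doppler: f_obs = f_src √((1−β)/(1+β))
= 887 × √(0.064000/1.9360) = 887 × 0.18182 = 161 MHz

f_obs ≈ 161 MHz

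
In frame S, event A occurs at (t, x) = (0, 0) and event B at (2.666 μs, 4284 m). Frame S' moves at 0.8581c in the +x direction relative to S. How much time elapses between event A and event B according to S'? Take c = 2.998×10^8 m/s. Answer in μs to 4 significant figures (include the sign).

Δt' ≈ -18.69 μs

γ = 1/√(1 − 0.8581²) = 1.94749
Δt' = γ(Δt − vΔx/c²) = 1.94749 × (2.666 μs − 0.8581×4284 m / (2.998×10^8 m/s))
= 1.94749 × (-9.59584 μs) = -18.69 μs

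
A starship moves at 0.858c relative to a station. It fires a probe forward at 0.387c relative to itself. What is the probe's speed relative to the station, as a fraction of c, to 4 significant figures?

Relativistic velocity addition: u = (u' + v)/(1 + u'v/c²)
= (0.387 + 0.858)/(1 + 0.387×0.858) = 1.245/1.33205 = 0.9347

u ≈ 0.9347c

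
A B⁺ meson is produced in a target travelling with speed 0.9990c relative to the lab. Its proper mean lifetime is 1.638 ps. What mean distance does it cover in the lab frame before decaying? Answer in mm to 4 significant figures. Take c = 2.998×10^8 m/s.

d ≈ 10.97 mm

γ = 1/√(1 − 0.9990²) = 22.3663
Dilated lifetime: Δt = γτ₀ = 22.3663 × 1.638 ps = 36.6360 ps
d = vΔt = 0.9990c × 36.6360 ps = 2.99500×10^8 m/s × 3.66360×10^-11 s = 10.97 mm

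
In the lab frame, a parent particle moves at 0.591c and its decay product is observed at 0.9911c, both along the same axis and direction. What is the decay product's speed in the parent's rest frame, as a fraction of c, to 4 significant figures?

u' ≈ 0.9658c

Inverse velocity addition: u' = (u − v)/(1 − uv/c²)
= (0.9911 − 0.591)/(1 − 0.9911×0.591) = 0.4001/0.414260 = 0.9658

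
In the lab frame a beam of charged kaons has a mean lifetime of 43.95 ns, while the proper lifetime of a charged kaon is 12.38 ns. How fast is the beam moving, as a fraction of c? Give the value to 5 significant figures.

β ≈ 0.95951

γ = Δt/τ₀ = 43.95/12.38 = 3.550081
β = √(1 − 1/γ²) = √(1 − 1/3.550081²) = 0.95951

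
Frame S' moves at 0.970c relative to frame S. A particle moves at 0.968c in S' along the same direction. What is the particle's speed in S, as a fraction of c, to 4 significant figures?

Relativistic velocity addition: u = (u' + v)/(1 + u'v/c²)
= (0.968 + 0.970)/(1 + 0.968×0.970) = 1.938/1.93896 = 0.9995

u ≈ 0.9995c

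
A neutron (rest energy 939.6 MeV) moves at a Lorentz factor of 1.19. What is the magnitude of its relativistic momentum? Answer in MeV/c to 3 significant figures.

β = √(1 − 1/γ²) = √(1 − 1/1.19²) = 0.54207
p = γβm₀c = 1.19 × 0.54207 × 939.6 MeV/c = 606 MeV/c

p ≈ 606 MeV/c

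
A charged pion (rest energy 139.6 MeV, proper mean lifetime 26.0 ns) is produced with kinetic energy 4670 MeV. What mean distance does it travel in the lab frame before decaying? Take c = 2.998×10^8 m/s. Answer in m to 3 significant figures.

d ≈ 268 m

γ = 1 + K/(m₀c²) = 1 + 4670/139.6 = 34.453
β = √(1 − 1/γ²) = 0.99958
Dilated lifetime: γτ₀ = 34.453 × 26.0 ns = 895.77 ns
d = βc·γτ₀ = 0.99958 × (2.998×10^8 m/s) × 8.9577×10^-7 s = 268 m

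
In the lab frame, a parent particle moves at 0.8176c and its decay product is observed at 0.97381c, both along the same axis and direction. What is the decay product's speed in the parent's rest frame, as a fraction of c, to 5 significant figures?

u' ≈ 0.76644c

Inverse velocity addition: u' = (u − v)/(1 − uv/c²)
= (0.97381 − 0.8176)/(1 − 0.97381×0.8176) = 0.15621/0.2038129 = 0.76644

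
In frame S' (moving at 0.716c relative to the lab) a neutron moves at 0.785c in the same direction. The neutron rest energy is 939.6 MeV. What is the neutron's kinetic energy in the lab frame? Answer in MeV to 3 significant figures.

u_lab = (0.785 + 0.716)/(1 + 0.785×0.716) = 0.960911
γ = 1/√(1 − 0.960911²) = 3.6119
K = (γ − 1)m₀c² = (3.6119 − 1) × 939.6 = 2.6119 × 939.6 = 2450 MeV

K ≈ 2450 MeV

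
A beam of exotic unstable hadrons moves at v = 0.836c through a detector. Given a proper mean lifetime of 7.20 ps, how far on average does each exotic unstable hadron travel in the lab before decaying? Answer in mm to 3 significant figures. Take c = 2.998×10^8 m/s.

γ = 1/√(1 − 0.836²) = 1.8224
Dilated lifetime: Δt = γτ₀ = 1.8224 × 7.20 ps = 13.121 ps
d = vΔt = 0.836c × 13.121 ps = 2.5063×10^8 m/s × 1.3121×10^-11 s = 3.29 mm

d ≈ 3.29 mm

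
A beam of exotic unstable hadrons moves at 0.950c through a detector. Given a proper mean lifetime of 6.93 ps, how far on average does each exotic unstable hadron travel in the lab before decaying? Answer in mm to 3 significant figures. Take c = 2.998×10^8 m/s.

d ≈ 6.32 mm

γ = 1/√(1 − 0.950²) = 3.2026
Dilated lifetime: Δt = γτ₀ = 3.2026 × 6.93 ps = 22.194 ps
d = vΔt = 0.950c × 22.194 ps = 2.8481×10^8 m/s × 2.2194×10^-11 s = 6.32 mm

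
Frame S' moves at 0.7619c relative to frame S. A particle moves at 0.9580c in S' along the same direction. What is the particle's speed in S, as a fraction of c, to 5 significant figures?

Relativistic velocity addition: u = (u' + v)/(1 + u'v/c²)
= (0.9580 + 0.7619)/(1 + 0.9580×0.7619) = 1.7199/1.729900 = 0.99422

u ≈ 0.99422c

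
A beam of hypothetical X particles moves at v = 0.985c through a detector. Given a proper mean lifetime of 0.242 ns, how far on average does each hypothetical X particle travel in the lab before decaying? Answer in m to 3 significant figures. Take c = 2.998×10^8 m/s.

γ = 1/√(1 − 0.985²) = 5.7953
Dilated lifetime: Δt = γτ₀ = 5.7953 × 0.242 ns = 1.4025 ns
d = vΔt = 0.985c × 1.4025 ns = 2.9530×10^8 m/s × 1.4025×10^-9 s = 0.414 m

d ≈ 0.414 m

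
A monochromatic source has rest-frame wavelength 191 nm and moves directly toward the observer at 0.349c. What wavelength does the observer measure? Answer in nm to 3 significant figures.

λ_obs ≈ 133 nm

Relativistic Doppler: λ_obs = λ_src √((1−β)/(1+β))
= 191 × √(0.65100/1.3490) = 191 × 0.69468 = 133 nm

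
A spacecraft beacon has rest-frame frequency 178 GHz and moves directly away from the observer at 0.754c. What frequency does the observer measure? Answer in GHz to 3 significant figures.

f_obs ≈ 66.7 GHz

Relativistic Doppler: f_obs = f_src √((1−β)/(1+β))
= 178 × √(0.24600/1.7540) = 178 × 0.37450 = 66.7 GHz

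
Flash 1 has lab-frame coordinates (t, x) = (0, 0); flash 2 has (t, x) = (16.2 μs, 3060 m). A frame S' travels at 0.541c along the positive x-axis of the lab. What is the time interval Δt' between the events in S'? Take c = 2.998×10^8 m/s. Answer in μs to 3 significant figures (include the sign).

γ = 1/√(1 − 0.541²) = 1.1890
Δt' = γ(Δt − vΔx/c²) = 1.1890 × (16.2 μs − 0.541×3060 m / (2.998×10^8 m/s))
= 1.1890 × (10.678 μs) = 12.7 μs

Δt' ≈ 12.7 μs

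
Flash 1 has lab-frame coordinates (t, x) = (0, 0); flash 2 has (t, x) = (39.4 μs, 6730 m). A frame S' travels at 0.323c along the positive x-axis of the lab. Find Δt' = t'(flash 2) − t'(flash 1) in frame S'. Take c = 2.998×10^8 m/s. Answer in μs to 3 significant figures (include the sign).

γ = 1/√(1 − 0.323²) = 1.0566
Δt' = γ(Δt − vΔx/c²) = 1.0566 × (39.4 μs − 0.323×6730 m / (2.998×10^8 m/s))
= 1.0566 × (32.149 μs) = 34.0 μs

Δt' ≈ 34.0 μs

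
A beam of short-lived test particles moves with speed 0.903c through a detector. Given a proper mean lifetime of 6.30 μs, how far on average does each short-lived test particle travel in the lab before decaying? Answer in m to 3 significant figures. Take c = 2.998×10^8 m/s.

γ = 1/√(1 − 0.903²) = 2.3275
Dilated lifetime: Δt = γτ₀ = 2.3275 × 6.30 μs = 14.663 μs
d = vΔt = 0.903c × 14.663 μs = 2.7072×10^8 m/s × 1.4663×10^-5 s = 3970 m

d ≈ 3970 m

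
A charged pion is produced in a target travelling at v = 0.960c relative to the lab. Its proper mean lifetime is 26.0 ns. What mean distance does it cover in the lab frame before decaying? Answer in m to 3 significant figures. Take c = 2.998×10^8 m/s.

d ≈ 26.7 m

γ = 1/√(1 − 0.960²) = 3.5714
Dilated lifetime: Δt = γτ₀ = 3.5714 × 26.0 ns = 92.857 ns
d = vΔt = 0.960c × 92.857 ns = 2.8781×10^8 m/s × 9.2857×10^-8 s = 26.7 m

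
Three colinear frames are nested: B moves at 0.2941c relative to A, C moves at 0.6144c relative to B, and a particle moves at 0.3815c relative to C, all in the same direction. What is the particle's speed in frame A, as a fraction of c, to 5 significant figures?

Compose boost 2: (0.6144 + 0.2941)/(1 + 0.6144×0.2941) = 0.90850/1.180695 = 0.7694620
Compose boost 3: (0.3815 + 0.7694620)/(1 + 0.3815×0.7694620) = 1.150962/1.293550 = 0.88977

u ≈ 0.88977c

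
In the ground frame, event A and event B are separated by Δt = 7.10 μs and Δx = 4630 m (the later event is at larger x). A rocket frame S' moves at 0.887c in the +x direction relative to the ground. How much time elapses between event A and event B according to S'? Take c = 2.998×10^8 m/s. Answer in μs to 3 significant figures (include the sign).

Δt' ≈ -14.3 μs

γ = 1/√(1 − 0.887²) = 2.1656
Δt' = γ(Δt − vΔx/c²) = 2.1656 × (7.10 μs − 0.887×4630 m / (2.998×10^8 m/s))
= 2.1656 × (-6.5985 μs) = -14.3 μs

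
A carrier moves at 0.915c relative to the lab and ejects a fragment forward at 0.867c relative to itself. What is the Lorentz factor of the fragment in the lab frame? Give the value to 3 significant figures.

γ ≈ 8.92

u_lab = (0.867 + 0.915)/(1 + 0.867×0.915) = 1.782/1.79331 = 0.993696
γ = 1/√(1 − 0.993696²) = 8.92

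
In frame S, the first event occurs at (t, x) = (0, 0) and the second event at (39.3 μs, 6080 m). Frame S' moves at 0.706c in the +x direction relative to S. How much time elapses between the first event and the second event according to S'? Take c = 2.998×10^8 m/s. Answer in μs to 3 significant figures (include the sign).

γ = 1/√(1 − 0.706²) = 1.4120
Δt' = γ(Δt − vΔx/c²) = 1.4120 × (39.3 μs − 0.706×6080 m / (2.998×10^8 m/s))
= 1.4120 × (24.982 μs) = 35.3 μs

Δt' ≈ 35.3 μs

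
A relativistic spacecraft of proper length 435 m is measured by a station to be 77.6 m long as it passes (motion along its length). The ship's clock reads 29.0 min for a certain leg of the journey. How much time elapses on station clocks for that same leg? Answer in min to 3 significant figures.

Δt ≈ 163 min

Length contraction ⇒ γ = L₀/L = 435/77.6 = 5.6057
Time dilation: Δt = γτ₀ = 5.6057 × 29.0 min = 163 min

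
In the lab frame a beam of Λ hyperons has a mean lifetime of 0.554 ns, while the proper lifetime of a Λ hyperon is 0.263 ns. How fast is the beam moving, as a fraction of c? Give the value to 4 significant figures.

γ = Δt/τ₀ = 0.554/0.263 = 2.10646
β = √(1 − 1/γ²) = √(1 − 1/2.10646²) = 0.8801

β ≈ 0.8801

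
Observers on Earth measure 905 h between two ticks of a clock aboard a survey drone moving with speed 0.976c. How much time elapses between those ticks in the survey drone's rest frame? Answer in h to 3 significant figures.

τ₀ ≈ 197 h

γ = 1/√(1 − 0.976²) = 4.5920
Proper time: τ₀ = Δt/γ = 905/4.5920 = 197 h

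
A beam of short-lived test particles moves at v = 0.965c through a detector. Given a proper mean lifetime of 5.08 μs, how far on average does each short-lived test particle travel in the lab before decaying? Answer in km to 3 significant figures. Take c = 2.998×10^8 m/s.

d ≈ 5.60 km

γ = 1/√(1 − 0.965²) = 3.8132
Dilated lifetime: Δt = γτ₀ = 3.8132 × 5.08 μs = 19.371 μs
d = vΔt = 0.965c × 19.371 μs = 2.8931×10^8 m/s × 1.9371×10^-5 s = 5.60 km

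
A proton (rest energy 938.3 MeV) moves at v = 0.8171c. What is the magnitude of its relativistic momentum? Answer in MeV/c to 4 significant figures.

p ≈ 1330 MeV/c

γ = 1/√(1 − 0.8171²) = 1.73462
p = γβm₀c = 1.73462 × 0.8171 × 938.3 MeV/c = 1330 MeV/c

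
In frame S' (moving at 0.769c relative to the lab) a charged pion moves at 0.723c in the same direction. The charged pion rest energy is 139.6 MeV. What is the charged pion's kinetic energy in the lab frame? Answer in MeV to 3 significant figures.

K ≈ 352 MeV

u_lab = (0.723 + 0.769)/(1 + 0.723×0.769) = 0.958877
γ = 1/√(1 − 0.958877²) = 3.5233
K = (γ − 1)m₀c² = (3.5233 − 1) × 139.6 = 2.5233 × 139.6 = 352 MeV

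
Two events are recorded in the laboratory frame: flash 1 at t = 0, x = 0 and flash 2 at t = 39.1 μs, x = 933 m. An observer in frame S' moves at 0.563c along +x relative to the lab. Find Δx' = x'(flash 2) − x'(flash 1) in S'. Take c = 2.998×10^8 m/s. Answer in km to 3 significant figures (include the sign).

Δx' ≈ -6.86 km

γ = 1/√(1 − 0.563²) = 1.2100
Δx' = γ(Δx − vΔt) = 1.2100 × (933 m − 0.563×(2.998×10^8 m/s)×39.1×10^-6 s)
= 1.2100 × (-5666.6 m) = -6.86 km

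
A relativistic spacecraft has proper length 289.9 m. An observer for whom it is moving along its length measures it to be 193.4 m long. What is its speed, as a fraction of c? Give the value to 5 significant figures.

γ = L₀/L = 289.9/193.4 = 1.498966
β = √(1 − 1/γ²) = 0.74494

β ≈ 0.74494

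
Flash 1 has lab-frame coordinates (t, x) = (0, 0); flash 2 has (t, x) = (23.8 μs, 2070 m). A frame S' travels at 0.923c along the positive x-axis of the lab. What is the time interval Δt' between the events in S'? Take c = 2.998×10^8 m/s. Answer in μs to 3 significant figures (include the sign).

Δt' ≈ 45.3 μs

γ = 1/√(1 − 0.923²) = 2.5988
Δt' = γ(Δt − vΔx/c²) = 2.5988 × (23.8 μs − 0.923×2070 m / (2.998×10^8 m/s))
= 2.5988 × (17.427 μs) = 45.3 μs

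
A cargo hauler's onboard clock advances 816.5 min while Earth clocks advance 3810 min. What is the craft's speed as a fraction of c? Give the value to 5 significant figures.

β ≈ 0.97677

γ = Δt/τ₀ = 3810/816.5 = 4.666258
β = √(1 − 1/γ²) = √(1 − 1/4.666258²) = 0.97677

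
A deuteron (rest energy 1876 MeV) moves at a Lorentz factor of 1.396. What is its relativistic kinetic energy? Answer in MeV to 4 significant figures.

K ≈ 742.9 MeV

γ = 1.396 (given)
K = (γ − 1)m₀c² = (1.396 − 1) × 1876 MeV = 0.396000 × 1876 MeV = 742.9 MeV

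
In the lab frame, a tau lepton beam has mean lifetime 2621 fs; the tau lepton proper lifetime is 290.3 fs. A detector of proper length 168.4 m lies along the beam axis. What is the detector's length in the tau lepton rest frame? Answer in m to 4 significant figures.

Time dilation ⇒ γ = Δt/τ₀ = 2621/290.3 = 9.02859
Length contraction: L = L₀/γ = 168.4/9.02859 = 18.65 m

L ≈ 18.65 m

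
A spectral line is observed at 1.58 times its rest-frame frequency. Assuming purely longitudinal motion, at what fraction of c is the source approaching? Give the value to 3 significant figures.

β ≈ 0.428

f_obs/f_src = √((1+β)/(1−β)) = 1.58  ⇒  (1+β)/(1−β) = 2.4964
β = |1 − D²|/(1 + D²) = |1 − 2.4964|/(1 + 2.4964) = 0.428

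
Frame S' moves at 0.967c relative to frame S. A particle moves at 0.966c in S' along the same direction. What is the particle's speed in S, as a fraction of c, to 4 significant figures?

Relativistic velocity addition: u = (u' + v)/(1 + u'v/c²)
= (0.966 + 0.967)/(1 + 0.966×0.967) = 1.933/1.93412 = 0.9994

u ≈ 0.9994c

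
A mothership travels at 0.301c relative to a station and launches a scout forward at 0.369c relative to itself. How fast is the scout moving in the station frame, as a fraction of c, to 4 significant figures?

u ≈ 0.6030c

Compose boost 2: (0.369 + 0.301)/(1 + 0.369×0.301) = 0.6700/1.11107 = 0.6030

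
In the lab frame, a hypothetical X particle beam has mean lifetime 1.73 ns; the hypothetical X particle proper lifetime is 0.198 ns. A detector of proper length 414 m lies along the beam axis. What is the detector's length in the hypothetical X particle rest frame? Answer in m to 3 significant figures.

Time dilation ⇒ γ = Δt/τ₀ = 1.73/0.198 = 8.7374
Length contraction: L = L₀/γ = 414/8.7374 = 47.4 m

L ≈ 47.4 m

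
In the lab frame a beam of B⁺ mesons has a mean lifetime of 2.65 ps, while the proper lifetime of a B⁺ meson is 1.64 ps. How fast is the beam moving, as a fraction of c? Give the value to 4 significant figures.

β ≈ 0.7855

γ = Δt/τ₀ = 2.65/1.64 = 1.61585
β = √(1 − 1/γ²) = √(1 − 1/1.61585²) = 0.7855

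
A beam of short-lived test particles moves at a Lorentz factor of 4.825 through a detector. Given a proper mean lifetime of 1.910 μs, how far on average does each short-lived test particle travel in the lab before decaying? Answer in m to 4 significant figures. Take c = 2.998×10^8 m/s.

β = √(1 − 1/γ²) = √(1 − 1/4.825²) = 0.978287
Dilated lifetime: Δt = γτ₀ = 4.825 × 1.910 μs = 9.21575 μs
d = vΔt = 0.978287c × 9.21575 μs = 2.93290×10^8 m/s × 9.21575×10^-6 s = 2703 m

d ≈ 2703 m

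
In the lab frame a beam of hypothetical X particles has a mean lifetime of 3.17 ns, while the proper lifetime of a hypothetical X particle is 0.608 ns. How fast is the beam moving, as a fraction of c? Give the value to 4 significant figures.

γ = Δt/τ₀ = 3.17/0.608 = 5.21382
β = √(1 − 1/γ²) = √(1 − 1/5.21382²) = 0.9814

β ≈ 0.9814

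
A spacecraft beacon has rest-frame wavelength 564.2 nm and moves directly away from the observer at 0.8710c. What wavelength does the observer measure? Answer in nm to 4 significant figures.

Relativistic Doppler: λ_obs = λ_src √((1+β)/(1−β))
= 564.2 × √(1.87100/0.129000) = 564.2 × 3.80840 = 2149 nm

λ_obs ≈ 2149 nm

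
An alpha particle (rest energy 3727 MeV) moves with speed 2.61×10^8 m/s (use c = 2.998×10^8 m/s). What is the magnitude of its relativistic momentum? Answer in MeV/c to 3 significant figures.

p ≈ 6590 MeV/c

β = v/c = 2.61×10^8 / 2.998×10^8 = 0.87058
γ = 1/√(1 − 0.87058²) = 2.0324
p = γβm₀c = 2.0324 × 0.87058 × 3727 MeV/c = 6590 MeV/c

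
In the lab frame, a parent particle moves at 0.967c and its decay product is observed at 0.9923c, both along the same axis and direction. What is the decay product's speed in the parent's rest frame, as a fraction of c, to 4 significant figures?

u' ≈ 0.6255c

Inverse velocity addition: u' = (u − v)/(1 − uv/c²)
= (0.9923 − 0.967)/(1 − 0.9923×0.967) = 0.02530/0.0404459 = 0.6255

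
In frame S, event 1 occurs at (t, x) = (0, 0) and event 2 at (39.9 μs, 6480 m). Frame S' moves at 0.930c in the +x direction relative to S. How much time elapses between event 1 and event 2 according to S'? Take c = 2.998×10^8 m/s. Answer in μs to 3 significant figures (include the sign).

γ = 1/√(1 − 0.930²) = 2.7206
Δt' = γ(Δt − vΔx/c²) = 2.7206 × (39.9 μs − 0.930×6480 m / (2.998×10^8 m/s))
= 2.7206 × (19.799 μs) = 53.9 μs

Δt' ≈ 53.9 μs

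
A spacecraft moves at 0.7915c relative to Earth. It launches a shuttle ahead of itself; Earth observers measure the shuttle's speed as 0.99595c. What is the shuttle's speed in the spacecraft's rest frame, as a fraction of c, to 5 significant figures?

u' ≈ 0.96573c

Inverse velocity addition: u' = (u − v)/(1 − uv/c²)
= (0.99595 − 0.7915)/(1 − 0.99595×0.7915) = 0.20445/0.2117056 = 0.96573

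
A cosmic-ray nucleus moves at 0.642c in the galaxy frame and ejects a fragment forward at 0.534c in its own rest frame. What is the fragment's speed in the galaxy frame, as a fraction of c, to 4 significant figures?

u ≈ 0.8758c

Compose boost 2: (0.534 + 0.642)/(1 + 0.534×0.642) = 1.176/1.34283 = 0.8758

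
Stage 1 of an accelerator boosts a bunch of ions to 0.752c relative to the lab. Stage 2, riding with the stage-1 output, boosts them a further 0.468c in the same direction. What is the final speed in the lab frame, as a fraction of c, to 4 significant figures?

u ≈ 0.9024c

Compose boost 2: (0.468 + 0.752)/(1 + 0.468×0.752) = 1.220/1.35194 = 0.9024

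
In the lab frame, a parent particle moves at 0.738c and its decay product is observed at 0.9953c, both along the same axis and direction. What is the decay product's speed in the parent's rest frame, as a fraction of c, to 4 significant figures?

Inverse velocity addition: u' = (u − v)/(1 − uv/c²)
= (0.9953 − 0.738)/(1 − 0.9953×0.738) = 0.2573/0.265469 = 0.9692

u' ≈ 0.9692c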